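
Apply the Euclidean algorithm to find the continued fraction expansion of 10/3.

[3; 3]

Run the Euclidean algorithm on 10 and 3; the successive quotients are the partial quotients a_0, a_1, ... (each step inverts the fractional part left over by the previous one):
  10 = 3*3 + 1, so a_0 = 3.
  3 = 3*1 + 0, so a_1 = 3.
The remainder reaches 0 after 2 divisions, so the expansion has 2 partial quotients, read off in order.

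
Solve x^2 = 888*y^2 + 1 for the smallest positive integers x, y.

(x, y) = (149, 5)

First expand sqrt(888) as a continued fraction. With x_i = (sqrt(888) + m_i)/d_i and (m_0, d_0) = (0, 1): a_0 = floor(sqrt(888)) = 29, since 29^2 = 841 <= 888 < 900 = 30^2.
Iterate m_{i+1} = d_i*a_i - m_i, d_{i+1} = (888 - m_{i+1}^2)/d_i, a_{i+1} = floor((a_0 + m_{i+1})/d_{i+1}):
  m_1 = 1*29 - 0 = 29, d_1 = (888 - 29^2)/1 = 47/1 = 47, a_1 = floor((29 + 29)/47) = 1.
  m_2 = 47*1 - 29 = 18, d_2 = (888 - 18^2)/47 = 564/47 = 12, a_2 = floor((29 + 18)/12) = 3.
  m_3 = 12*3 - 18 = 18, d_3 = (888 - 18^2)/12 = 564/12 = 47, a_3 = floor((29 + 18)/47) = 1.
  m_4 = 47*1 - 18 = 29, d_4 = (888 - 29^2)/47 = 47/47 = 1, a_4 = floor((29 + 29)/1) = 58.
  m_5 = 1*58 - 29 = 29, d_5 = (888 - 29^2)/1 = 47/1 = 47: (m_5, d_5) = (m_1, d_1) = (29, 47), so from here the quotients repeat a_1, ..., a_4; the period length is 4.
So sqrt(888) = [29; (1, 3, 1, 58)] with period length k = 4.
k is even, so the fundamental solution of x^2 - 888y^2 = 1 is (p_{k-1}, q_{k-1}) = (p_3, q_3); compute convergents through index 3.
Convergents (p_i = a_i*p_{i-1} + p_{i-2}, q_i = a_i*q_{i-1} + q_{i-2} with p_{-2}=0, p_{-1}=1, q_{-2}=1, q_{-1}=0):
  i=0: a_0=29, p_0 = 29*1 + 0 = 29, q_0 = 29*0 + 1 = 1.
  i=1: a_1=1, p_1 = 1*29 + 1 = 30, q_1 = 1*1 + 0 = 1.
  i=2: a_2=3, p_2 = 3*30 + 29 = 119, q_2 = 3*1 + 1 = 4.
  i=3: a_3=1, p_3 = 1*119 + 30 = 149, q_3 = 1*4 + 1 = 5.
Check: 149^2 - 888*5^2 = 22201 - 22200 = 1, so (x, y) = (149, 5) solves the equation, and by the theorem it is the least positive solution.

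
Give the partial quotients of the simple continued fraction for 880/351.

Run the Euclidean algorithm on 880 and 351; the successive quotients are the partial quotients a_0, a_1, ... (each step inverts the fractional part left over by the previous one):
  880 = 2*351 + 178, so a_0 = 2.
  351 = 1*178 + 173, so a_1 = 1.
  178 = 1*173 + 5, so a_2 = 1.
  173 = 34*5 + 3, so a_3 = 34.
  5 = 1*3 + 2, so a_4 = 1.
  3 = 1*2 + 1, so a_5 = 1.
  2 = 2*1 + 0, so a_6 = 2.
The remainder reaches 0 after 7 divisions, so the expansion has 7 partial quotients, read off in order.

[2; 1, 1, 34, 1, 1, 2]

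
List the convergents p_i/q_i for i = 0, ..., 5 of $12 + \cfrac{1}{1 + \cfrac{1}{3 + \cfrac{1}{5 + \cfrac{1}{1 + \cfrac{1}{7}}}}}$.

12/1, 13/1, 51/4, 268/21, 319/25, 2501/196

Using the convergent recurrence p_i = a_i*p_{i-1} + p_{i-2}, q_i = a_i*q_{i-1} + q_{i-2} with p_{-2}=0, p_{-1}=1, q_{-2}=1, q_{-1}=0:
  i=0: a_0=12, p_0 = 12*1 + 0 = 12, q_0 = 12*0 + 1 = 1.
  i=1: a_1=1, p_1 = 1*12 + 1 = 13, q_1 = 1*1 + 0 = 1.
  i=2: a_2=3, p_2 = 3*13 + 12 = 51, q_2 = 3*1 + 1 = 4.
  i=3: a_3=5, p_3 = 5*51 + 13 = 268, q_3 = 5*4 + 1 = 21.
  i=4: a_4=1, p_4 = 1*268 + 51 = 319, q_4 = 1*21 + 4 = 25.
  i=5: a_5=7, p_5 = 7*319 + 268 = 2501, q_5 = 7*25 + 21 = 196.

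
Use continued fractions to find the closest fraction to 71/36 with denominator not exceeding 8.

Expand x = 71/36 as a continued fraction with the Euclidean algorithm:
  71 = 1*36 + 35, so a_0 = 1.
  36 = 1*35 + 1, so a_1 = 1.
  35 = 35*1 + 0, so a_2 = 35.
so x = [1; 1, 35].
Convergents (p_i = a_i*p_{i-1} + p_{i-2}, q_i = a_i*q_{i-1} + q_{i-2} with p_{-2}=0, p_{-1}=1, q_{-2}=1, q_{-1}=0), until the denominator exceeds 8:
  i=0: a_0=1, p_0 = 1*1 + 0 = 1, q_0 = 1*0 + 1 = 1.
  i=1: a_1=1, p_1 = 1*1 + 1 = 2, q_1 = 1*1 + 0 = 1.
  i=2: a_2=35, p_2 = 35*2 + 1 = 71, q_2 = 35*1 + 1 = 36.
q_2 = 36 > 8, so the last convergent with denominator <= 8 is p_1/q_1 = 2/1.
The closest fraction with denominator <= 8 is either p_1/q_1 or the intermediate fraction (k*p_1 + p_0)/(k*q_1 + q_0) with the largest k >= 1 whose denominator stays <= 8; these approach x as k grows, and every other convergent or intermediate fraction in range is farther away.
Largest k: floor((8 - q_0)/q_1) = floor((8 - 1)/1) = 7.
That gives (7*2 + 1)/(7*1 + 1) = 15/8.
Compare the errors: |x - 2/1| = |71*1 - 2*36|/(36*1) = 1/36, and |x - 15/8| = |71*8 - 15*36|/(36*8) = 28/288.
Cross-multiplying, 1*288 = 288 < 1008 = 28*36, so 1/36 is smaller: the convergent 2/1 is closer to x than 15/8.

2/1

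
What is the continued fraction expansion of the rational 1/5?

Run the Euclidean algorithm on 1 and 5; the successive quotients are the partial quotients a_0, a_1, ... (each step inverts the fractional part left over by the previous one):
  1 = 0*5 + 1, so a_0 = 0.
  5 = 5*1 + 0, so a_1 = 5.
The remainder reaches 0 after 2 divisions, so the expansion has 2 partial quotients, read off in order.

[0; 5]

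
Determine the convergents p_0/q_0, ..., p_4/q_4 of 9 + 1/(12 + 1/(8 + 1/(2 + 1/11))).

9/1, 109/12, 881/97, 1871/206, 21462/2363

Using the convergent recurrence p_i = a_i*p_{i-1} + p_{i-2}, q_i = a_i*q_{i-1} + q_{i-2} with p_{-2}=0, p_{-1}=1, q_{-2}=1, q_{-1}=0:
  i=0: a_0=9, p_0 = 9*1 + 0 = 9, q_0 = 9*0 + 1 = 1.
  i=1: a_1=12, p_1 = 12*9 + 1 = 109, q_1 = 12*1 + 0 = 12.
  i=2: a_2=8, p_2 = 8*109 + 9 = 881, q_2 = 8*12 + 1 = 97.
  i=3: a_3=2, p_3 = 2*881 + 109 = 1871, q_3 = 2*97 + 12 = 206.
  i=4: a_4=11, p_4 = 11*1871 + 881 = 21462, q_4 = 11*206 + 97 = 2363.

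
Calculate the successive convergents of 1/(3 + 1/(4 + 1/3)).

0/1, 1/3, 4/13, 13/42

Using the convergent recurrence p_i = a_i*p_{i-1} + p_{i-2}, q_i = a_i*q_{i-1} + q_{i-2} with p_{-2}=0, p_{-1}=1, q_{-2}=1, q_{-1}=0:
  i=0: a_0=0, p_0 = 0*1 + 0 = 0, q_0 = 0*0 + 1 = 1.
  i=1: a_1=3, p_1 = 3*0 + 1 = 1, q_1 = 3*1 + 0 = 3.
  i=2: a_2=4, p_2 = 4*1 + 0 = 4, q_2 = 4*3 + 1 = 13.
  i=3: a_3=3, p_3 = 3*4 + 1 = 13, q_3 = 3*13 + 3 = 42.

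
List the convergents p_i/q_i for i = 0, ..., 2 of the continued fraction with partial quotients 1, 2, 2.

Using the convergent recurrence p_i = a_i*p_{i-1} + p_{i-2}, q_i = a_i*q_{i-1} + q_{i-2} with p_{-2}=0, p_{-1}=1, q_{-2}=1, q_{-1}=0:
  i=0: a_0=1, p_0 = 1*1 + 0 = 1, q_0 = 1*0 + 1 = 1.
  i=1: a_1=2, p_1 = 2*1 + 1 = 3, q_1 = 2*1 + 0 = 2.
  i=2: a_2=2, p_2 = 2*3 + 1 = 7, q_2 = 2*2 + 1 = 5.

1/1, 3/2, 7/5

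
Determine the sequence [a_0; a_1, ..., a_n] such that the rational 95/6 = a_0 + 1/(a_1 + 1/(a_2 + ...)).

Run the Euclidean algorithm on 95 and 6; the successive quotients are the partial quotients a_0, a_1, ... (each step inverts the fractional part left over by the previous one):
  95 = 15*6 + 5, so a_0 = 15.
  6 = 1*5 + 1, so a_1 = 1.
  5 = 5*1 + 0, so a_2 = 5.
The remainder reaches 0 after 3 divisions, so the expansion has 3 partial quotients, read off in order.

[15; 1, 5]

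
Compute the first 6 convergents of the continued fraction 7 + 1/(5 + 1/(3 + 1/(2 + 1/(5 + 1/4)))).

7/1, 36/5, 115/16, 266/37, 1445/201, 6046/841

Using the convergent recurrence p_i = a_i*p_{i-1} + p_{i-2}, q_i = a_i*q_{i-1} + q_{i-2} with p_{-2}=0, p_{-1}=1, q_{-2}=1, q_{-1}=0:
  i=0: a_0=7, p_0 = 7*1 + 0 = 7, q_0 = 7*0 + 1 = 1.
  i=1: a_1=5, p_1 = 5*7 + 1 = 36, q_1 = 5*1 + 0 = 5.
  i=2: a_2=3, p_2 = 3*36 + 7 = 115, q_2 = 3*5 + 1 = 16.
  i=3: a_3=2, p_3 = 2*115 + 36 = 266, q_3 = 2*16 + 5 = 37.
  i=4: a_4=5, p_4 = 5*266 + 115 = 1445, q_4 = 5*37 + 16 = 201.
  i=5: a_5=4, p_5 = 4*1445 + 266 = 6046, q_5 = 4*201 + 37 = 841.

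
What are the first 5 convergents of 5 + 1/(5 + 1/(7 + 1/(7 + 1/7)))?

5/1, 26/5, 187/36, 1335/257, 9532/1835

Using the convergent recurrence p_i = a_i*p_{i-1} + p_{i-2}, q_i = a_i*q_{i-1} + q_{i-2} with p_{-2}=0, p_{-1}=1, q_{-2}=1, q_{-1}=0:
  i=0: a_0=5, p_0 = 5*1 + 0 = 5, q_0 = 5*0 + 1 = 1.
  i=1: a_1=5, p_1 = 5*5 + 1 = 26, q_1 = 5*1 + 0 = 5.
  i=2: a_2=7, p_2 = 7*26 + 5 = 187, q_2 = 7*5 + 1 = 36.
  i=3: a_3=7, p_3 = 7*187 + 26 = 1335, q_3 = 7*36 + 5 = 257.
  i=4: a_4=7, p_4 = 7*1335 + 187 = 9532, q_4 = 7*257 + 36 = 1835.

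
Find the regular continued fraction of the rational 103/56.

[1; 1, 5, 4, 2]

Run the Euclidean algorithm on 103 and 56; the successive quotients are the partial quotients a_0, a_1, ... (each step inverts the fractional part left over by the previous one):
  103 = 1*56 + 47, so a_0 = 1.
  56 = 1*47 + 9, so a_1 = 1.
  47 = 5*9 + 2, so a_2 = 5.
  9 = 4*2 + 1, so a_3 = 4.
  2 = 2*1 + 0, so a_4 = 2.
The remainder reaches 0 after 5 divisions, so the expansion has 5 partial quotients, read off in order.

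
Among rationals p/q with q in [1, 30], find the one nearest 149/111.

Expand x = 149/111 as a continued fraction with the Euclidean algorithm:
  149 = 1*111 + 38, so a_0 = 1.
  111 = 2*38 + 35, so a_1 = 2.
  38 = 1*35 + 3, so a_2 = 1.
  35 = 11*3 + 2, so a_3 = 11.
  3 = 1*2 + 1, so a_4 = 1.
  2 = 2*1 + 0, so a_5 = 2.
so x = [1; 2, 1, 11, 1, 2].
Convergents (p_i = a_i*p_{i-1} + p_{i-2}, q_i = a_i*q_{i-1} + q_{i-2} with p_{-2}=0, p_{-1}=1, q_{-2}=1, q_{-1}=0), until the denominator exceeds 30:
  i=0: a_0=1, p_0 = 1*1 + 0 = 1, q_0 = 1*0 + 1 = 1.
  i=1: a_1=2, p_1 = 2*1 + 1 = 3, q_1 = 2*1 + 0 = 2.
  i=2: a_2=1, p_2 = 1*3 + 1 = 4, q_2 = 1*2 + 1 = 3.
  i=3: a_3=11, p_3 = 11*4 + 3 = 47, q_3 = 11*3 + 2 = 35.
q_3 = 35 > 30, so the last convergent with denominator <= 30 is p_2/q_2 = 4/3.
The closest fraction with denominator <= 30 is either p_2/q_2 or the intermediate fraction (k*p_2 + p_1)/(k*q_2 + q_1) with the largest k >= 1 whose denominator stays <= 30; these approach x as k grows, and every other convergent or intermediate fraction in range is farther away.
Largest k: floor((30 - q_1)/q_2) = floor((30 - 2)/3) = 9.
That gives (9*4 + 3)/(9*3 + 2) = 39/29.
Compare the errors: |x - 4/3| = |149*3 - 4*111|/(111*3) = 3/333, and |x - 39/29| = |149*29 - 39*111|/(111*29) = 8/3219.
Cross-multiplying, 8*333 = 2664 < 9657 = 3*3219, so 8/3219 is smaller: the intermediate fraction 39/29 is closer to x than 4/3.

39/29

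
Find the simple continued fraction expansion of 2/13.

[0; 6, 2]

Run the Euclidean algorithm on 2 and 13; the successive quotients are the partial quotients a_0, a_1, ... (each step inverts the fractional part left over by the previous one):
  2 = 0*13 + 2, so a_0 = 0.
  13 = 6*2 + 1, so a_1 = 6.
  2 = 2*1 + 0, so a_2 = 2.
The remainder reaches 0 after 3 divisions, so the expansion has 3 partial quotients, read off in order.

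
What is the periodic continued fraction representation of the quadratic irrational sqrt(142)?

[11; (1, 10, 1, 22)]

Write x_i = (sqrt(142) + m_i)/d_i with (m_0, d_0) = (0, 1). a_0 = floor(sqrt(142)) = 11, since 11^2 = 121 <= 142 < 144 = 12^2.
Iterate m_{i+1} = d_i*a_i - m_i, d_{i+1} = (142 - m_{i+1}^2)/d_i, a_{i+1} = floor((a_0 + m_{i+1})/d_{i+1}):
  m_1 = 1*11 - 0 = 11, d_1 = (142 - 11^2)/1 = 21/1 = 21, a_1 = floor((11 + 11)/21) = 1.
  m_2 = 21*1 - 11 = 10, d_2 = (142 - 10^2)/21 = 42/21 = 2, a_2 = floor((11 + 10)/2) = 10.
  m_3 = 2*10 - 10 = 10, d_3 = (142 - 10^2)/2 = 42/2 = 21, a_3 = floor((11 + 10)/21) = 1.
  m_4 = 21*1 - 10 = 11, d_4 = (142 - 11^2)/21 = 21/21 = 1, a_4 = floor((11 + 11)/1) = 22.
  m_5 = 1*22 - 11 = 11, d_5 = (142 - 11^2)/1 = 21/1 = 21: (m_5, d_5) = (m_1, d_1) = (11, 21), so from here the quotients repeat a_1, ..., a_4; the period length is 4.
Hence the expansion of sqrt(142) is a_0 = 11 followed by the repeating block 1, 10, 1, 22 (period 4).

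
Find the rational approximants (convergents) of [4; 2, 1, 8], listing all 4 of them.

Using the convergent recurrence p_i = a_i*p_{i-1} + p_{i-2}, q_i = a_i*q_{i-1} + q_{i-2} with p_{-2}=0, p_{-1}=1, q_{-2}=1, q_{-1}=0:
  i=0: a_0=4, p_0 = 4*1 + 0 = 4, q_0 = 4*0 + 1 = 1.
  i=1: a_1=2, p_1 = 2*4 + 1 = 9, q_1 = 2*1 + 0 = 2.
  i=2: a_2=1, p_2 = 1*9 + 4 = 13, q_2 = 1*2 + 1 = 3.
  i=3: a_3=8, p_3 = 8*13 + 9 = 113, q_3 = 8*3 + 2 = 26.

4/1, 9/2, 13/3, 113/26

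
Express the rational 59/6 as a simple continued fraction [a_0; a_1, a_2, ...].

[9; 1, 5]

Run the Euclidean algorithm on 59 and 6; the successive quotients are the partial quotients a_0, a_1, ... (each step inverts the fractional part left over by the previous one):
  59 = 9*6 + 5, so a_0 = 9.
  6 = 1*5 + 1, so a_1 = 1.
  5 = 5*1 + 0, so a_2 = 5.
The remainder reaches 0 after 3 divisions, so the expansion has 3 partial quotients, read off in order.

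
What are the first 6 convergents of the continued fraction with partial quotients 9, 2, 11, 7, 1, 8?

9/1, 19/2, 218/23, 1545/163, 1763/186, 15649/1651

Using the convergent recurrence p_i = a_i*p_{i-1} + p_{i-2}, q_i = a_i*q_{i-1} + q_{i-2} with p_{-2}=0, p_{-1}=1, q_{-2}=1, q_{-1}=0:
  i=0: a_0=9, p_0 = 9*1 + 0 = 9, q_0 = 9*0 + 1 = 1.
  i=1: a_1=2, p_1 = 2*9 + 1 = 19, q_1 = 2*1 + 0 = 2.
  i=2: a_2=11, p_2 = 11*19 + 9 = 218, q_2 = 11*2 + 1 = 23.
  i=3: a_3=7, p_3 = 7*218 + 19 = 1545, q_3 = 7*23 + 2 = 163.
  i=4: a_4=1, p_4 = 1*1545 + 218 = 1763, q_4 = 1*163 + 23 = 186.
  i=5: a_5=8, p_5 = 8*1763 + 1545 = 15649, q_5 = 8*186 + 163 = 1651.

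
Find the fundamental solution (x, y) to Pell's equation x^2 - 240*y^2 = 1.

(x, y) = (31, 2)

First expand sqrt(240) as a continued fraction. With x_i = (sqrt(240) + m_i)/d_i and (m_0, d_0) = (0, 1): a_0 = floor(sqrt(240)) = 15, since 15^2 = 225 <= 240 < 256 = 16^2.
Iterate m_{i+1} = d_i*a_i - m_i, d_{i+1} = (240 - m_{i+1}^2)/d_i, a_{i+1} = floor((a_0 + m_{i+1})/d_{i+1}):
  m_1 = 1*15 - 0 = 15, d_1 = (240 - 15^2)/1 = 15/1 = 15, a_1 = floor((15 + 15)/15) = 2.
  m_2 = 15*2 - 15 = 15, d_2 = (240 - 15^2)/15 = 15/15 = 1, a_2 = floor((15 + 15)/1) = 30.
  m_3 = 1*30 - 15 = 15, d_3 = (240 - 15^2)/1 = 15/1 = 15: (m_3, d_3) = (m_1, d_1) = (15, 15), so from here the quotients repeat a_1, a_2; the period length is 2.
So sqrt(240) = [15; (2, 30)] with period length k = 2.
k is even, so the fundamental solution of x^2 - 240y^2 = 1 is (p_{k-1}, q_{k-1}) = (p_1, q_1); compute convergents through index 1.
Convergents (p_i = a_i*p_{i-1} + p_{i-2}, q_i = a_i*q_{i-1} + q_{i-2} with p_{-2}=0, p_{-1}=1, q_{-2}=1, q_{-1}=0):
  i=0: a_0=15, p_0 = 15*1 + 0 = 15, q_0 = 15*0 + 1 = 1.
  i=1: a_1=2, p_1 = 2*15 + 1 = 31, q_1 = 2*1 + 0 = 2.
Check: 31^2 - 240*2^2 = 961 - 960 = 1, so (x, y) = (31, 2) solves the equation, and by the theorem it is the least positive solution.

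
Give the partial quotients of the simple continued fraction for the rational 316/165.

Run the Euclidean algorithm on 316 and 165; the successive quotients are the partial quotients a_0, a_1, ... (each step inverts the fractional part left over by the previous one):
  316 = 1*165 + 151, so a_0 = 1.
  165 = 1*151 + 14, so a_1 = 1.
  151 = 10*14 + 11, so a_2 = 10.
  14 = 1*11 + 3, so a_3 = 1.
  11 = 3*3 + 2, so a_4 = 3.
  3 = 1*2 + 1, so a_5 = 1.
  2 = 2*1 + 0, so a_6 = 2.
The remainder reaches 0 after 7 divisions, so the expansion has 7 partial quotients, read off in order.

[1; 1, 10, 1, 3, 1, 2]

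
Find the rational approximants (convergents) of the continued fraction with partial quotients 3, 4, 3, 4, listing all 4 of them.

3/1, 13/4, 42/13, 181/56

Using the convergent recurrence p_i = a_i*p_{i-1} + p_{i-2}, q_i = a_i*q_{i-1} + q_{i-2} with p_{-2}=0, p_{-1}=1, q_{-2}=1, q_{-1}=0:
  i=0: a_0=3, p_0 = 3*1 + 0 = 3, q_0 = 3*0 + 1 = 1.
  i=1: a_1=4, p_1 = 4*3 + 1 = 13, q_1 = 4*1 + 0 = 4.
  i=2: a_2=3, p_2 = 3*13 + 3 = 42, q_2 = 3*4 + 1 = 13.
  i=3: a_3=4, p_3 = 4*42 + 13 = 181, q_3 = 4*13 + 4 = 56.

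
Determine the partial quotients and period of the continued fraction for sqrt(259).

Write x_i = (sqrt(259) + m_i)/d_i with (m_0, d_0) = (0, 1). a_0 = floor(sqrt(259)) = 16, since 16^2 = 256 <= 259 < 289 = 17^2.
Iterate m_{i+1} = d_i*a_i - m_i, d_{i+1} = (259 - m_{i+1}^2)/d_i, a_{i+1} = floor((a_0 + m_{i+1})/d_{i+1}):
  m_1 = 1*16 - 0 = 16, d_1 = (259 - 16^2)/1 = 3/1 = 3, a_1 = floor((16 + 16)/3) = 10.
  m_2 = 3*10 - 16 = 14, d_2 = (259 - 14^2)/3 = 63/3 = 21, a_2 = floor((16 + 14)/21) = 1.
  m_3 = 21*1 - 14 = 7, d_3 = (259 - 7^2)/21 = 210/21 = 10, a_3 = floor((16 + 7)/10) = 2.
  m_4 = 10*2 - 7 = 13, d_4 = (259 - 13^2)/10 = 90/10 = 9, a_4 = floor((16 + 13)/9) = 3.
  m_5 = 9*3 - 13 = 14, d_5 = (259 - 14^2)/9 = 63/9 = 7, a_5 = floor((16 + 14)/7) = 4.
  m_6 = 7*4 - 14 = 14, d_6 = (259 - 14^2)/7 = 63/7 = 9, a_6 = floor((16 + 14)/9) = 3.
  m_7 = 9*3 - 14 = 13, d_7 = (259 - 13^2)/9 = 90/9 = 10, a_7 = floor((16 + 13)/10) = 2.
  m_8 = 10*2 - 13 = 7, d_8 = (259 - 7^2)/10 = 210/10 = 21, a_8 = floor((16 + 7)/21) = 1.
  m_9 = 21*1 - 7 = 14, d_9 = (259 - 14^2)/21 = 63/21 = 3, a_9 = floor((16 + 14)/3) = 10.
  m_10 = 3*10 - 14 = 16, d_10 = (259 - 16^2)/3 = 3/3 = 1, a_10 = floor((16 + 16)/1) = 32.
  m_11 = 1*32 - 16 = 16, d_11 = (259 - 16^2)/1 = 3/1 = 3: (m_11, d_11) = (m_1, d_1) = (16, 3), so from here the quotients repeat a_1, ..., a_10; the period length is 10.
Hence the expansion of sqrt(259) is a_0 = 16 followed by the repeating block 10, 1, 2, 3, 4, 3, 2, 1, 10, 32 (period 10).

[16; (10, 1, 2, 3, 4, 3, 2, 1, 10, 32)]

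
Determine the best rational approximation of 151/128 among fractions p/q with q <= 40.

Expand x = 151/128 as a continued fraction with the Euclidean algorithm:
  151 = 1*128 + 23, so a_0 = 1.
  128 = 5*23 + 13, so a_1 = 5.
  23 = 1*13 + 10, so a_2 = 1.
  13 = 1*10 + 3, so a_3 = 1.
  10 = 3*3 + 1, so a_4 = 3.
  3 = 3*1 + 0, so a_5 = 3.
so x = [1; 5, 1, 1, 3, 3].
Convergents (p_i = a_i*p_{i-1} + p_{i-2}, q_i = a_i*q_{i-1} + q_{i-2} with p_{-2}=0, p_{-1}=1, q_{-2}=1, q_{-1}=0), until the denominator exceeds 40:
  i=0: a_0=1, p_0 = 1*1 + 0 = 1, q_0 = 1*0 + 1 = 1.
  i=1: a_1=5, p_1 = 5*1 + 1 = 6, q_1 = 5*1 + 0 = 5.
  i=2: a_2=1, p_2 = 1*6 + 1 = 7, q_2 = 1*5 + 1 = 6.
  i=3: a_3=1, p_3 = 1*7 + 6 = 13, q_3 = 1*6 + 5 = 11.
  i=4: a_4=3, p_4 = 3*13 + 7 = 46, q_4 = 3*11 + 6 = 39.
  i=5: a_5=3, p_5 = 3*46 + 13 = 151, q_5 = 3*39 + 11 = 128.
q_5 = 128 > 40, so the last convergent with denominator <= 40 is p_4/q_4 = 46/39.
The closest fraction with denominator <= 40 is either p_4/q_4 or the intermediate fraction (k*p_4 + p_3)/(k*q_4 + q_3) with the largest k >= 1 whose denominator stays <= 40; these approach x as k grows, and every other convergent or intermediate fraction in range is farther away.
Largest k: floor((40 - q_3)/q_4) = floor((40 - 11)/39) = 0.
Since k = 0, no intermediate fraction beyond p_4/q_4 has denominator <= 40, so the convergent 46/39 is the closest (its error is |151*39 - 46*128|/(128*39) = 1/4992).

46/39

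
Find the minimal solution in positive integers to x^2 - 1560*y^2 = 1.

(x, y) = (79, 2)

First expand sqrt(1560) as a continued fraction. With x_i = (sqrt(1560) + m_i)/d_i and (m_0, d_0) = (0, 1): a_0 = floor(sqrt(1560)) = 39, since 39^2 = 1521 <= 1560 < 1600 = 40^2.
Iterate m_{i+1} = d_i*a_i - m_i, d_{i+1} = (1560 - m_{i+1}^2)/d_i, a_{i+1} = floor((a_0 + m_{i+1})/d_{i+1}):
  m_1 = 1*39 - 0 = 39, d_1 = (1560 - 39^2)/1 = 39/1 = 39, a_1 = floor((39 + 39)/39) = 2.
  m_2 = 39*2 - 39 = 39, d_2 = (1560 - 39^2)/39 = 39/39 = 1, a_2 = floor((39 + 39)/1) = 78.
  m_3 = 1*78 - 39 = 39, d_3 = (1560 - 39^2)/1 = 39/1 = 39: (m_3, d_3) = (m_1, d_1) = (39, 39), so from here the quotients repeat a_1, a_2; the period length is 2.
So sqrt(1560) = [39; (2, 78)] with period length k = 2.
k is even, so the fundamental solution of x^2 - 1560y^2 = 1 is (p_{k-1}, q_{k-1}) = (p_1, q_1); compute convergents through index 1.
Convergents (p_i = a_i*p_{i-1} + p_{i-2}, q_i = a_i*q_{i-1} + q_{i-2} with p_{-2}=0, p_{-1}=1, q_{-2}=1, q_{-1}=0):
  i=0: a_0=39, p_0 = 39*1 + 0 = 39, q_0 = 39*0 + 1 = 1.
  i=1: a_1=2, p_1 = 2*39 + 1 = 79, q_1 = 2*1 + 0 = 2.
Check: 79^2 - 1560*2^2 = 6241 - 6240 = 1, so (x, y) = (79, 2) solves the equation, and by the theorem it is the least positive solution.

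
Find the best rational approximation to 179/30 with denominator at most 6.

Expand x = 179/30 as a continued fraction with the Euclidean algorithm:
  179 = 5*30 + 29, so a_0 = 5.
  30 = 1*29 + 1, so a_1 = 1.
  29 = 29*1 + 0, so a_2 = 29.
so x = [5; 1, 29].
Convergents (p_i = a_i*p_{i-1} + p_{i-2}, q_i = a_i*q_{i-1} + q_{i-2} with p_{-2}=0, p_{-1}=1, q_{-2}=1, q_{-1}=0), until the denominator exceeds 6:
  i=0: a_0=5, p_0 = 5*1 + 0 = 5, q_0 = 5*0 + 1 = 1.
  i=1: a_1=1, p_1 = 1*5 + 1 = 6, q_1 = 1*1 + 0 = 1.
  i=2: a_2=29, p_2 = 29*6 + 5 = 179, q_2 = 29*1 + 1 = 30.
q_2 = 30 > 6, so the last convergent with denominator <= 6 is p_1/q_1 = 6/1.
The closest fraction with denominator <= 6 is either p_1/q_1 or the intermediate fraction (k*p_1 + p_0)/(k*q_1 + q_0) with the largest k >= 1 whose denominator stays <= 6; these approach x as k grows, and every other convergent or intermediate fraction in range is farther away.
Largest k: floor((6 - q_0)/q_1) = floor((6 - 1)/1) = 5.
That gives (5*6 + 5)/(5*1 + 1) = 35/6.
Compare the errors: |x - 6/1| = |179*1 - 6*30|/(30*1) = 1/30, and |x - 35/6| = |179*6 - 35*30|/(30*6) = 24/180.
Cross-multiplying, 1*180 = 180 < 720 = 24*30, so 1/30 is smaller: the convergent 6/1 is closer to x than 35/6.

6/1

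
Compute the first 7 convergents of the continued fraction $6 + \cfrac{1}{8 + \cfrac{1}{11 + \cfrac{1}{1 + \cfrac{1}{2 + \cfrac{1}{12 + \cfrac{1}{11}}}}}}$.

Using the convergent recurrence p_i = a_i*p_{i-1} + p_{i-2}, q_i = a_i*q_{i-1} + q_{i-2} with p_{-2}=0, p_{-1}=1, q_{-2}=1, q_{-1}=0:
  i=0: a_0=6, p_0 = 6*1 + 0 = 6, q_0 = 6*0 + 1 = 1.
  i=1: a_1=8, p_1 = 8*6 + 1 = 49, q_1 = 8*1 + 0 = 8.
  i=2: a_2=11, p_2 = 11*49 + 6 = 545, q_2 = 11*8 + 1 = 89.
  i=3: a_3=1, p_3 = 1*545 + 49 = 594, q_3 = 1*89 + 8 = 97.
  i=4: a_4=2, p_4 = 2*594 + 545 = 1733, q_4 = 2*97 + 89 = 283.
  i=5: a_5=12, p_5 = 12*1733 + 594 = 21390, q_5 = 12*283 + 97 = 3493.
  i=6: a_6=11, p_6 = 11*21390 + 1733 = 237023, q_6 = 11*3493 + 283 = 38706.

6/1, 49/8, 545/89, 594/97, 1733/283, 21390/3493, 237023/38706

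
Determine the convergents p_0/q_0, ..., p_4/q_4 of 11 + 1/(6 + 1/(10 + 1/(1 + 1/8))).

Using the convergent recurrence p_i = a_i*p_{i-1} + p_{i-2}, q_i = a_i*q_{i-1} + q_{i-2} with p_{-2}=0, p_{-1}=1, q_{-2}=1, q_{-1}=0:
  i=0: a_0=11, p_0 = 11*1 + 0 = 11, q_0 = 11*0 + 1 = 1.
  i=1: a_1=6, p_1 = 6*11 + 1 = 67, q_1 = 6*1 + 0 = 6.
  i=2: a_2=10, p_2 = 10*67 + 11 = 681, q_2 = 10*6 + 1 = 61.
  i=3: a_3=1, p_3 = 1*681 + 67 = 748, q_3 = 1*61 + 6 = 67.
  i=4: a_4=8, p_4 = 8*748 + 681 = 6665, q_4 = 8*67 + 61 = 597.

11/1, 67/6, 681/61, 748/67, 6665/597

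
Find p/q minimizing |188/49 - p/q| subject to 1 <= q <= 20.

23/6

Expand x = 188/49 as a continued fraction with the Euclidean algorithm:
  188 = 3*49 + 41, so a_0 = 3.
  49 = 1*41 + 8, so a_1 = 1.
  41 = 5*8 + 1, so a_2 = 5.
  8 = 8*1 + 0, so a_3 = 8.
so x = [3; 1, 5, 8].
Convergents (p_i = a_i*p_{i-1} + p_{i-2}, q_i = a_i*q_{i-1} + q_{i-2} with p_{-2}=0, p_{-1}=1, q_{-2}=1, q_{-1}=0), until the denominator exceeds 20:
  i=0: a_0=3, p_0 = 3*1 + 0 = 3, q_0 = 3*0 + 1 = 1.
  i=1: a_1=1, p_1 = 1*3 + 1 = 4, q_1 = 1*1 + 0 = 1.
  i=2: a_2=5, p_2 = 5*4 + 3 = 23, q_2 = 5*1 + 1 = 6.
  i=3: a_3=8, p_3 = 8*23 + 4 = 188, q_3 = 8*6 + 1 = 49.
q_3 = 49 > 20, so the last convergent with denominator <= 20 is p_2/q_2 = 23/6.
The closest fraction with denominator <= 20 is either p_2/q_2 or the intermediate fraction (k*p_2 + p_1)/(k*q_2 + q_1) with the largest k >= 1 whose denominator stays <= 20; these approach x as k grows, and every other convergent or intermediate fraction in range is farther away.
Largest k: floor((20 - q_1)/q_2) = floor((20 - 1)/6) = 3.
That gives (3*23 + 4)/(3*6 + 1) = 73/19.
Compare the errors: |x - 23/6| = |188*6 - 23*49|/(49*6) = 1/294, and |x - 73/19| = |188*19 - 73*49|/(49*19) = 5/931.
Cross-multiplying, 1*931 = 931 < 1470 = 5*294, so 1/294 is smaller: the convergent 23/6 is closer to x than 73/19.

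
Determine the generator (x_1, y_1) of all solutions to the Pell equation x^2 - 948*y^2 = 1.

(x, y) = (228151, 7410)

First expand sqrt(948) as a continued fraction. With x_i = (sqrt(948) + m_i)/d_i and (m_0, d_0) = (0, 1): a_0 = floor(sqrt(948)) = 30, since 30^2 = 900 <= 948 < 961 = 31^2.
Iterate m_{i+1} = d_i*a_i - m_i, d_{i+1} = (948 - m_{i+1}^2)/d_i, a_{i+1} = floor((a_0 + m_{i+1})/d_{i+1}):
  m_1 = 1*30 - 0 = 30, d_1 = (948 - 30^2)/1 = 48/1 = 48, a_1 = floor((30 + 30)/48) = 1.
  m_2 = 48*1 - 30 = 18, d_2 = (948 - 18^2)/48 = 624/48 = 13, a_2 = floor((30 + 18)/13) = 3.
  m_3 = 13*3 - 18 = 21, d_3 = (948 - 21^2)/13 = 507/13 = 39, a_3 = floor((30 + 21)/39) = 1.
  m_4 = 39*1 - 21 = 18, d_4 = (948 - 18^2)/39 = 624/39 = 16, a_4 = floor((30 + 18)/16) = 3.
  m_5 = 16*3 - 18 = 30, d_5 = (948 - 30^2)/16 = 48/16 = 3, a_5 = floor((30 + 30)/3) = 20.
  m_6 = 3*20 - 30 = 30, d_6 = (948 - 30^2)/3 = 48/3 = 16, a_6 = floor((30 + 30)/16) = 3.
  m_7 = 16*3 - 30 = 18, d_7 = (948 - 18^2)/16 = 624/16 = 39, a_7 = floor((30 + 18)/39) = 1.
  m_8 = 39*1 - 18 = 21, d_8 = (948 - 21^2)/39 = 507/39 = 13, a_8 = floor((30 + 21)/13) = 3.
  m_9 = 13*3 - 21 = 18, d_9 = (948 - 18^2)/13 = 624/13 = 48, a_9 = floor((30 + 18)/48) = 1.
  m_10 = 48*1 - 18 = 30, d_10 = (948 - 30^2)/48 = 48/48 = 1, a_10 = floor((30 + 30)/1) = 60.
  m_11 = 1*60 - 30 = 30, d_11 = (948 - 30^2)/1 = 48/1 = 48: (m_11, d_11) = (m_1, d_1) = (30, 48), so from here the quotients repeat a_1, ..., a_10; the period length is 10.
So sqrt(948) = [30; (1, 3, 1, 3, 20, 3, 1, 3, 1, 60)] with period length k = 10.
k is even, so the fundamental solution of x^2 - 948y^2 = 1 is (p_{k-1}, q_{k-1}) = (p_9, q_9); compute convergents through index 9.
Convergents (p_i = a_i*p_{i-1} + p_{i-2}, q_i = a_i*q_{i-1} + q_{i-2} with p_{-2}=0, p_{-1}=1, q_{-2}=1, q_{-1}=0):
  i=0: a_0=30, p_0 = 30*1 + 0 = 30, q_0 = 30*0 + 1 = 1.
  i=1: a_1=1, p_1 = 1*30 + 1 = 31, q_1 = 1*1 + 0 = 1.
  i=2: a_2=3, p_2 = 3*31 + 30 = 123, q_2 = 3*1 + 1 = 4.
  i=3: a_3=1, p_3 = 1*123 + 31 = 154, q_3 = 1*4 + 1 = 5.
  i=4: a_4=3, p_4 = 3*154 + 123 = 585, q_4 = 3*5 + 4 = 19.
  i=5: a_5=20, p_5 = 20*585 + 154 = 11854, q_5 = 20*19 + 5 = 385.
  i=6: a_6=3, p_6 = 3*11854 + 585 = 36147, q_6 = 3*385 + 19 = 1174.
  i=7: a_7=1, p_7 = 1*36147 + 11854 = 48001, q_7 = 1*1174 + 385 = 1559.
  i=8: a_8=3, p_8 = 3*48001 + 36147 = 180150, q_8 = 3*1559 + 1174 = 5851.
  i=9: a_9=1, p_9 = 1*180150 + 48001 = 228151, q_9 = 1*5851 + 1559 = 7410.
Check: 228151^2 - 948*7410^2 = 52052878801 - 52052878800 = 1, so (x, y) = (228151, 7410) solves the equation, and by the theorem it is the least positive solution.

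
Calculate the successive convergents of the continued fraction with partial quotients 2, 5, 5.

Using the convergent recurrence p_i = a_i*p_{i-1} + p_{i-2}, q_i = a_i*q_{i-1} + q_{i-2} with p_{-2}=0, p_{-1}=1, q_{-2}=1, q_{-1}=0:
  i=0: a_0=2, p_0 = 2*1 + 0 = 2, q_0 = 2*0 + 1 = 1.
  i=1: a_1=5, p_1 = 5*2 + 1 = 11, q_1 = 5*1 + 0 = 5.
  i=2: a_2=5, p_2 = 5*11 + 2 = 57, q_2 = 5*5 + 1 = 26.

2/1, 11/5, 57/26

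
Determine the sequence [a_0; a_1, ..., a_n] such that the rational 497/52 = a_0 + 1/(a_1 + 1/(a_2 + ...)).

[9; 1, 1, 3, 1, 5]

Run the Euclidean algorithm on 497 and 52; the successive quotients are the partial quotients a_0, a_1, ... (each step inverts the fractional part left over by the previous one):
  497 = 9*52 + 29, so a_0 = 9.
  52 = 1*29 + 23, so a_1 = 1.
  29 = 1*23 + 6, so a_2 = 1.
  23 = 3*6 + 5, so a_3 = 3.
  6 = 1*5 + 1, so a_4 = 1.
  5 = 5*1 + 0, so a_5 = 5.
The remainder reaches 0 after 6 divisions, so the expansion has 6 partial quotients, read off in order.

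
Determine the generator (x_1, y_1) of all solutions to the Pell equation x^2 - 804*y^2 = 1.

First expand sqrt(804) as a continued fraction. With x_i = (sqrt(804) + m_i)/d_i and (m_0, d_0) = (0, 1): a_0 = floor(sqrt(804)) = 28, since 28^2 = 784 <= 804 < 841 = 29^2.
Iterate m_{i+1} = d_i*a_i - m_i, d_{i+1} = (804 - m_{i+1}^2)/d_i, a_{i+1} = floor((a_0 + m_{i+1})/d_{i+1}):
  m_1 = 1*28 - 0 = 28, d_1 = (804 - 28^2)/1 = 20/1 = 20, a_1 = floor((28 + 28)/20) = 2.
  m_2 = 20*2 - 28 = 12, d_2 = (804 - 12^2)/20 = 660/20 = 33, a_2 = floor((28 + 12)/33) = 1.
  m_3 = 33*1 - 12 = 21, d_3 = (804 - 21^2)/33 = 363/33 = 11, a_3 = floor((28 + 21)/11) = 4.
  m_4 = 11*4 - 21 = 23, d_4 = (804 - 23^2)/11 = 275/11 = 25, a_4 = floor((28 + 23)/25) = 2.
  m_5 = 25*2 - 23 = 27, d_5 = (804 - 27^2)/25 = 75/25 = 3, a_5 = floor((28 + 27)/3) = 18.
  m_6 = 3*18 - 27 = 27, d_6 = (804 - 27^2)/3 = 75/3 = 25, a_6 = floor((28 + 27)/25) = 2.
  m_7 = 25*2 - 27 = 23, d_7 = (804 - 23^2)/25 = 275/25 = 11, a_7 = floor((28 + 23)/11) = 4.
  m_8 = 11*4 - 23 = 21, d_8 = (804 - 21^2)/11 = 363/11 = 33, a_8 = floor((28 + 21)/33) = 1.
  m_9 = 33*1 - 21 = 12, d_9 = (804 - 12^2)/33 = 660/33 = 20, a_9 = floor((28 + 12)/20) = 2.
  m_10 = 20*2 - 12 = 28, d_10 = (804 - 28^2)/20 = 20/20 = 1, a_10 = floor((28 + 28)/1) = 56.
  m_11 = 1*56 - 28 = 28, d_11 = (804 - 28^2)/1 = 20/1 = 20: (m_11, d_11) = (m_1, d_1) = (28, 20), so from here the quotients repeat a_1, ..., a_10; the period length is 10.
So sqrt(804) = [28; (2, 1, 4, 2, 18, 2, 4, 1, 2, 56)] with period length k = 10.
k is even, so the fundamental solution of x^2 - 804y^2 = 1 is (p_{k-1}, q_{k-1}) = (p_9, q_9); compute convergents through index 9.
Convergents (p_i = a_i*p_{i-1} + p_{i-2}, q_i = a_i*q_{i-1} + q_{i-2} with p_{-2}=0, p_{-1}=1, q_{-2}=1, q_{-1}=0):
  i=0: a_0=28, p_0 = 28*1 + 0 = 28, q_0 = 28*0 + 1 = 1.
  i=1: a_1=2, p_1 = 2*28 + 1 = 57, q_1 = 2*1 + 0 = 2.
  i=2: a_2=1, p_2 = 1*57 + 28 = 85, q_2 = 1*2 + 1 = 3.
  i=3: a_3=4, p_3 = 4*85 + 57 = 397, q_3 = 4*3 + 2 = 14.
  i=4: a_4=2, p_4 = 2*397 + 85 = 879, q_4 = 2*14 + 3 = 31.
  i=5: a_5=18, p_5 = 18*879 + 397 = 16219, q_5 = 18*31 + 14 = 572.
  i=6: a_6=2, p_6 = 2*16219 + 879 = 33317, q_6 = 2*572 + 31 = 1175.
  i=7: a_7=4, p_7 = 4*33317 + 16219 = 149487, q_7 = 4*1175 + 572 = 5272.
  i=8: a_8=1, p_8 = 1*149487 + 33317 = 182804, q_8 = 1*5272 + 1175 = 6447.
  i=9: a_9=2, p_9 = 2*182804 + 149487 = 515095, q_9 = 2*6447 + 5272 = 18166.
Check: 515095^2 - 804*18166^2 = 265322859025 - 265322859024 = 1, so (x, y) = (515095, 18166) solves the equation, and by the theorem it is the least positive solution.

(x, y) = (515095, 18166)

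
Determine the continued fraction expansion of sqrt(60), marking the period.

[7; (1, 2, 1, 14)]

Write x_i = (sqrt(60) + m_i)/d_i with (m_0, d_0) = (0, 1). a_0 = floor(sqrt(60)) = 7, since 7^2 = 49 <= 60 < 64 = 8^2.
Iterate m_{i+1} = d_i*a_i - m_i, d_{i+1} = (60 - m_{i+1}^2)/d_i, a_{i+1} = floor((a_0 + m_{i+1})/d_{i+1}):
  m_1 = 1*7 - 0 = 7, d_1 = (60 - 7^2)/1 = 11/1 = 11, a_1 = floor((7 + 7)/11) = 1.
  m_2 = 11*1 - 7 = 4, d_2 = (60 - 4^2)/11 = 44/11 = 4, a_2 = floor((7 + 4)/4) = 2.
  m_3 = 4*2 - 4 = 4, d_3 = (60 - 4^2)/4 = 44/4 = 11, a_3 = floor((7 + 4)/11) = 1.
  m_4 = 11*1 - 4 = 7, d_4 = (60 - 7^2)/11 = 11/11 = 1, a_4 = floor((7 + 7)/1) = 14.
  m_5 = 1*14 - 7 = 7, d_5 = (60 - 7^2)/1 = 11/1 = 11: (m_5, d_5) = (m_1, d_1) = (7, 11), so from here the quotients repeat a_1, ..., a_4; the period length is 4.
Hence the expansion of sqrt(60) is a_0 = 7 followed by the repeating block 1, 2, 1, 14 (period 4).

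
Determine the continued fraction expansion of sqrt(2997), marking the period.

Write x_i = (sqrt(2997) + m_i)/d_i with (m_0, d_0) = (0, 1). a_0 = floor(sqrt(2997)) = 54, since 54^2 = 2916 <= 2997 < 3025 = 55^2.
Iterate m_{i+1} = d_i*a_i - m_i, d_{i+1} = (2997 - m_{i+1}^2)/d_i, a_{i+1} = floor((a_0 + m_{i+1})/d_{i+1}):
  m_1 = 1*54 - 0 = 54, d_1 = (2997 - 54^2)/1 = 81/1 = 81, a_1 = floor((54 + 54)/81) = 1.
  m_2 = 81*1 - 54 = 27, d_2 = (2997 - 27^2)/81 = 2268/81 = 28, a_2 = floor((54 + 27)/28) = 2.
  m_3 = 28*2 - 27 = 29, d_3 = (2997 - 29^2)/28 = 2156/28 = 77, a_3 = floor((54 + 29)/77) = 1.
  m_4 = 77*1 - 29 = 48, d_4 = (2997 - 48^2)/77 = 693/77 = 9, a_4 = floor((54 + 48)/9) = 11.
  m_5 = 9*11 - 48 = 51, d_5 = (2997 - 51^2)/9 = 396/9 = 44, a_5 = floor((54 + 51)/44) = 2.
  m_6 = 44*2 - 51 = 37, d_6 = (2997 - 37^2)/44 = 1628/44 = 37, a_6 = floor((54 + 37)/37) = 2.
  m_7 = 37*2 - 37 = 37, d_7 = (2997 - 37^2)/37 = 1628/37 = 44, a_7 = floor((54 + 37)/44) = 2.
  m_8 = 44*2 - 37 = 51, d_8 = (2997 - 51^2)/44 = 396/44 = 9, a_8 = floor((54 + 51)/9) = 11.
  m_9 = 9*11 - 51 = 48, d_9 = (2997 - 48^2)/9 = 693/9 = 77, a_9 = floor((54 + 48)/77) = 1.
  m_10 = 77*1 - 48 = 29, d_10 = (2997 - 29^2)/77 = 2156/77 = 28, a_10 = floor((54 + 29)/28) = 2.
  m_11 = 28*2 - 29 = 27, d_11 = (2997 - 27^2)/28 = 2268/28 = 81, a_11 = floor((54 + 27)/81) = 1.
  m_12 = 81*1 - 27 = 54, d_12 = (2997 - 54^2)/81 = 81/81 = 1, a_12 = floor((54 + 54)/1) = 108.
  m_13 = 1*108 - 54 = 54, d_13 = (2997 - 54^2)/1 = 81/1 = 81: (m_13, d_13) = (m_1, d_1) = (54, 81), so from here the quotients repeat a_1, ..., a_12; the period length is 12.
Hence the expansion of sqrt(2997) is a_0 = 54 followed by the repeating block 1, 2, 1, 11, 2, 2, 2, 11, 1, 2, 1, 108 (period 12).

[54; (1, 2, 1, 11, 2, 2, 2, 11, 1, 2, 1, 108)]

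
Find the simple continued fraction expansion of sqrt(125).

Write x_i = (sqrt(125) + m_i)/d_i with (m_0, d_0) = (0, 1). a_0 = floor(sqrt(125)) = 11, since 11^2 = 121 <= 125 < 144 = 12^2.
Iterate m_{i+1} = d_i*a_i - m_i, d_{i+1} = (125 - m_{i+1}^2)/d_i, a_{i+1} = floor((a_0 + m_{i+1})/d_{i+1}):
  m_1 = 1*11 - 0 = 11, d_1 = (125 - 11^2)/1 = 4/1 = 4, a_1 = floor((11 + 11)/4) = 5.
  m_2 = 4*5 - 11 = 9, d_2 = (125 - 9^2)/4 = 44/4 = 11, a_2 = floor((11 + 9)/11) = 1.
  m_3 = 11*1 - 9 = 2, d_3 = (125 - 2^2)/11 = 121/11 = 11, a_3 = floor((11 + 2)/11) = 1.
  m_4 = 11*1 - 2 = 9, d_4 = (125 - 9^2)/11 = 44/11 = 4, a_4 = floor((11 + 9)/4) = 5.
  m_5 = 4*5 - 9 = 11, d_5 = (125 - 11^2)/4 = 4/4 = 1, a_5 = floor((11 + 11)/1) = 22.
  m_6 = 1*22 - 11 = 11, d_6 = (125 - 11^2)/1 = 4/1 = 4: (m_6, d_6) = (m_1, d_1) = (11, 4), so from here the quotients repeat a_1, ..., a_5; the period length is 5.
Hence the expansion of sqrt(125) is a_0 = 11 followed by the repeating block 5, 1, 1, 5, 22 (period 5).

[11; (5, 1, 1, 5, 22)]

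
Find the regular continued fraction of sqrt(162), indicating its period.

[12; (1, 2, 1, 2, 12, 2, 1, 2, 1, 24)]

Write x_i = (sqrt(162) + m_i)/d_i with (m_0, d_0) = (0, 1). a_0 = floor(sqrt(162)) = 12, since 12^2 = 144 <= 162 < 169 = 13^2.
Iterate m_{i+1} = d_i*a_i - m_i, d_{i+1} = (162 - m_{i+1}^2)/d_i, a_{i+1} = floor((a_0 + m_{i+1})/d_{i+1}):
  m_1 = 1*12 - 0 = 12, d_1 = (162 - 12^2)/1 = 18/1 = 18, a_1 = floor((12 + 12)/18) = 1.
  m_2 = 18*1 - 12 = 6, d_2 = (162 - 6^2)/18 = 126/18 = 7, a_2 = floor((12 + 6)/7) = 2.
  m_3 = 7*2 - 6 = 8, d_3 = (162 - 8^2)/7 = 98/7 = 14, a_3 = floor((12 + 8)/14) = 1.
  m_4 = 14*1 - 8 = 6, d_4 = (162 - 6^2)/14 = 126/14 = 9, a_4 = floor((12 + 6)/9) = 2.
  m_5 = 9*2 - 6 = 12, d_5 = (162 - 12^2)/9 = 18/9 = 2, a_5 = floor((12 + 12)/2) = 12.
  m_6 = 2*12 - 12 = 12, d_6 = (162 - 12^2)/2 = 18/2 = 9, a_6 = floor((12 + 12)/9) = 2.
  m_7 = 9*2 - 12 = 6, d_7 = (162 - 6^2)/9 = 126/9 = 14, a_7 = floor((12 + 6)/14) = 1.
  m_8 = 14*1 - 6 = 8, d_8 = (162 - 8^2)/14 = 98/14 = 7, a_8 = floor((12 + 8)/7) = 2.
  m_9 = 7*2 - 8 = 6, d_9 = (162 - 6^2)/7 = 126/7 = 18, a_9 = floor((12 + 6)/18) = 1.
  m_10 = 18*1 - 6 = 12, d_10 = (162 - 12^2)/18 = 18/18 = 1, a_10 = floor((12 + 12)/1) = 24.
  m_11 = 1*24 - 12 = 12, d_11 = (162 - 12^2)/1 = 18/1 = 18: (m_11, d_11) = (m_1, d_1) = (12, 18), so from here the quotients repeat a_1, ..., a_10; the period length is 10.
Hence the expansion of sqrt(162) is a_0 = 12 followed by the repeating block 1, 2, 1, 2, 12, 2, 1, 2, 1, 24 (period 10).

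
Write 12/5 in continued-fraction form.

Run the Euclidean algorithm on 12 and 5; the successive quotients are the partial quotients a_0, a_1, ... (each step inverts the fractional part left over by the previous one):
  12 = 2*5 + 2, so a_0 = 2.
  5 = 2*2 + 1, so a_1 = 2.
  2 = 2*1 + 0, so a_2 = 2.
The remainder reaches 0 after 3 divisions, so the expansion has 3 partial quotients, read off in order.

[2; 2, 2]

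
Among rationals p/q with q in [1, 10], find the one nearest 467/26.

Expand x = 467/26 as a continued fraction with the Euclidean algorithm:
  467 = 17*26 + 25, so a_0 = 17.
  26 = 1*25 + 1, so a_1 = 1.
  25 = 25*1 + 0, so a_2 = 25.
so x = [17; 1, 25].
Convergents (p_i = a_i*p_{i-1} + p_{i-2}, q_i = a_i*q_{i-1} + q_{i-2} with p_{-2}=0, p_{-1}=1, q_{-2}=1, q_{-1}=0), until the denominator exceeds 10:
  i=0: a_0=17, p_0 = 17*1 + 0 = 17, q_0 = 17*0 + 1 = 1.
  i=1: a_1=1, p_1 = 1*17 + 1 = 18, q_1 = 1*1 + 0 = 1.
  i=2: a_2=25, p_2 = 25*18 + 17 = 467, q_2 = 25*1 + 1 = 26.
q_2 = 26 > 10, so the last convergent with denominator <= 10 is p_1/q_1 = 18/1.
The closest fraction with denominator <= 10 is either p_1/q_1 or the intermediate fraction (k*p_1 + p_0)/(k*q_1 + q_0) with the largest k >= 1 whose denominator stays <= 10; these approach x as k grows, and every other convergent or intermediate fraction in range is farther away.
Largest k: floor((10 - q_0)/q_1) = floor((10 - 1)/1) = 9.
That gives (9*18 + 17)/(9*1 + 1) = 179/10.
Compare the errors: |x - 18/1| = |467*1 - 18*26|/(26*1) = 1/26, and |x - 179/10| = |467*10 - 179*26|/(26*10) = 16/260.
Cross-multiplying, 1*260 = 260 < 416 = 16*26, so 1/26 is smaller: the convergent 18/1 is closer to x than 179/10.

18/1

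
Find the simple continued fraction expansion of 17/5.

[3; 2, 2]

Run the Euclidean algorithm on 17 and 5; the successive quotients are the partial quotients a_0, a_1, ... (each step inverts the fractional part left over by the previous one):
  17 = 3*5 + 2, so a_0 = 3.
  5 = 2*2 + 1, so a_1 = 2.
  2 = 2*1 + 0, so a_2 = 2.
The remainder reaches 0 after 3 divisions, so the expansion has 3 partial quotients, read off in order.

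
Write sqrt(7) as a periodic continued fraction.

[2; (1, 1, 1, 4)]

Write x_i = (sqrt(7) + m_i)/d_i with (m_0, d_0) = (0, 1). a_0 = floor(sqrt(7)) = 2, since 2^2 = 4 <= 7 < 9 = 3^2.
Iterate m_{i+1} = d_i*a_i - m_i, d_{i+1} = (7 - m_{i+1}^2)/d_i, a_{i+1} = floor((a_0 + m_{i+1})/d_{i+1}):
  m_1 = 1*2 - 0 = 2, d_1 = (7 - 2^2)/1 = 3/1 = 3, a_1 = floor((2 + 2)/3) = 1.
  m_2 = 3*1 - 2 = 1, d_2 = (7 - 1^2)/3 = 6/3 = 2, a_2 = floor((2 + 1)/2) = 1.
  m_3 = 2*1 - 1 = 1, d_3 = (7 - 1^2)/2 = 6/2 = 3, a_3 = floor((2 + 1)/3) = 1.
  m_4 = 3*1 - 1 = 2, d_4 = (7 - 2^2)/3 = 3/3 = 1, a_4 = floor((2 + 2)/1) = 4.
  m_5 = 1*4 - 2 = 2, d_5 = (7 - 2^2)/1 = 3/1 = 3: (m_5, d_5) = (m_1, d_1) = (2, 3), so from here the quotients repeat a_1, ..., a_4; the period length is 4.
Hence the expansion of sqrt(7) is a_0 = 2 followed by the repeating block 1, 1, 1, 4 (period 4).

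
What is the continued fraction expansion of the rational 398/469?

Run the Euclidean algorithm on 398 and 469; the successive quotients are the partial quotients a_0, a_1, ... (each step inverts the fractional part left over by the previous one):
  398 = 0*469 + 398, so a_0 = 0.
  469 = 1*398 + 71, so a_1 = 1.
  398 = 5*71 + 43, so a_2 = 5.
  71 = 1*43 + 28, so a_3 = 1.
  43 = 1*28 + 15, so a_4 = 1.
  28 = 1*15 + 13, so a_5 = 1.
  15 = 1*13 + 2, so a_6 = 1.
  13 = 6*2 + 1, so a_7 = 6.
  2 = 2*1 + 0, so a_8 = 2.
The remainder reaches 0 after 9 divisions, so the expansion has 9 partial quotients, read off in order.

[0; 1, 5, 1, 1, 1, 1, 6, 2]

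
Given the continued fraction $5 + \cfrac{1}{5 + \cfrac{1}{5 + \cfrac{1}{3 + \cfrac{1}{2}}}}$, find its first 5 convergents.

5/1, 26/5, 135/26, 431/83, 997/192

Using the convergent recurrence p_i = a_i*p_{i-1} + p_{i-2}, q_i = a_i*q_{i-1} + q_{i-2} with p_{-2}=0, p_{-1}=1, q_{-2}=1, q_{-1}=0:
  i=0: a_0=5, p_0 = 5*1 + 0 = 5, q_0 = 5*0 + 1 = 1.
  i=1: a_1=5, p_1 = 5*5 + 1 = 26, q_1 = 5*1 + 0 = 5.
  i=2: a_2=5, p_2 = 5*26 + 5 = 135, q_2 = 5*5 + 1 = 26.
  i=3: a_3=3, p_3 = 3*135 + 26 = 431, q_3 = 3*26 + 5 = 83.
  i=4: a_4=2, p_4 = 2*431 + 135 = 997, q_4 = 2*83 + 26 = 192.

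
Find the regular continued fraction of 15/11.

Run the Euclidean algorithm on 15 and 11; the successive quotients are the partial quotients a_0, a_1, ... (each step inverts the fractional part left over by the previous one):
  15 = 1*11 + 4, so a_0 = 1.
  11 = 2*4 + 3, so a_1 = 2.
  4 = 1*3 + 1, so a_2 = 1.
  3 = 3*1 + 0, so a_3 = 3.
The remainder reaches 0 after 4 divisions, so the expansion has 4 partial quotients, read off in order.

[1; 2, 1, 3]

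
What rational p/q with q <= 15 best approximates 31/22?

17/12

Expand x = 31/22 as a continued fraction with the Euclidean algorithm:
  31 = 1*22 + 9, so a_0 = 1.
  22 = 2*9 + 4, so a_1 = 2.
  9 = 2*4 + 1, so a_2 = 2.
  4 = 4*1 + 0, so a_3 = 4.
so x = [1; 2, 2, 4].
Convergents (p_i = a_i*p_{i-1} + p_{i-2}, q_i = a_i*q_{i-1} + q_{i-2} with p_{-2}=0, p_{-1}=1, q_{-2}=1, q_{-1}=0), until the denominator exceeds 15:
  i=0: a_0=1, p_0 = 1*1 + 0 = 1, q_0 = 1*0 + 1 = 1.
  i=1: a_1=2, p_1 = 2*1 + 1 = 3, q_1 = 2*1 + 0 = 2.
  i=2: a_2=2, p_2 = 2*3 + 1 = 7, q_2 = 2*2 + 1 = 5.
  i=3: a_3=4, p_3 = 4*7 + 3 = 31, q_3 = 4*5 + 2 = 22.
q_3 = 22 > 15, so the last convergent with denominator <= 15 is p_2/q_2 = 7/5.
The closest fraction with denominator <= 15 is either p_2/q_2 or the intermediate fraction (k*p_2 + p_1)/(k*q_2 + q_1) with the largest k >= 1 whose denominator stays <= 15; these approach x as k grows, and every other convergent or intermediate fraction in range is farther away.
Largest k: floor((15 - q_1)/q_2) = floor((15 - 2)/5) = 2.
That gives (2*7 + 3)/(2*5 + 2) = 17/12.
Compare the errors: |x - 7/5| = |31*5 - 7*22|/(22*5) = 1/110, and |x - 17/12| = |31*12 - 17*22|/(22*12) = 2/264.
Cross-multiplying, 2*110 = 220 < 264 = 1*264, so 2/264 is smaller: the intermediate fraction 17/12 is closer to x than 7/5.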